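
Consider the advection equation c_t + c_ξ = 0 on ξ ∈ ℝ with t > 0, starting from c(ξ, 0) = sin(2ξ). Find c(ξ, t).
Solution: By characteristics (dξ/dt = 1), c(ξ,t) = f(ξ - t) with f = c(·, 0).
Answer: c(ξ, t) = -sin(2t - 2ξ)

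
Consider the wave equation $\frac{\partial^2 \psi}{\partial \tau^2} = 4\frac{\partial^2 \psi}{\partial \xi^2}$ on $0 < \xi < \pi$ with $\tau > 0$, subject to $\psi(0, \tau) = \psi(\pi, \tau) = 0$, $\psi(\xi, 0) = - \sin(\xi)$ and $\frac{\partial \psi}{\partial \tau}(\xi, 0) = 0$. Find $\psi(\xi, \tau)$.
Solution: Using separation of variables $\psi = X(\xi)T(\tau)$:
Eigenfunctions: $\sin(n\xi)$, $n = 1, 2, 3, \ldots$
General solution: $\psi(\xi, \tau) = \sum [A_n \cos(2n \tau) + B_n \sin(2n \tau)] \sin(n\xi)$
From $\psi(\xi,0) = - \sin(\xi)$: $A_1=-1$. From $\psi_{\tau}(\xi,0) = 0$: all $B_n = 0$.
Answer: $\psi(\xi, \tau) = - \sin(\xi) \cos(2 \tau)$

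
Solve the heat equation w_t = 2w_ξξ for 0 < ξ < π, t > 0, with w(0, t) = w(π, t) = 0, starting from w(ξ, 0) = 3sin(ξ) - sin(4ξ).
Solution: Separating variables: w = Σ c_n exp(-2n²t) sin(nξ). From w(ξ,0) = 3sin(ξ) - sin(4ξ): c_1=3, c_4=-1.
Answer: w(ξ, t) = 3exp(-2t)sin(ξ) - exp(-32t)sin(4ξ)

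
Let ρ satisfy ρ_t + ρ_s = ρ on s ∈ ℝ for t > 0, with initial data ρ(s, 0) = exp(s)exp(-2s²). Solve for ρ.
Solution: Substitute ρ = exp(s)u.
Then ρ_s = exp(s)(u_s + u), ρ_t = exp(s)u_t; substituting and dividing by exp(s), the lower-order terms cancel: u_t + u_s = 0 (standard advection equation).
Data for u: u(s,0) = exp(-s)ρ(s,0) = exp(-2s²).
By characteristics (ds/dt = 1), u(s,t) = f(s - t) with f = u(·, 0).
So u(s,t) = exp(-2(s - t)²), and ρ(s,t) = exp(s)u(s,t).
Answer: ρ(s, t) = exp(s)exp(-2(s - t)²)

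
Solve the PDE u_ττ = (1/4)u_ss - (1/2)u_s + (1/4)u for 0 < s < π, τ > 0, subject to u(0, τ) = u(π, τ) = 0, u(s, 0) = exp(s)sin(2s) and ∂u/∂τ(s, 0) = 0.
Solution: Substitute u = exp(s)w.
Then u_s = exp(s)(w_s + w), u_ss = exp(s)(w_ss + 2w_s + w), u_ττ = exp(s)w_ττ; substituting and dividing by exp(s), the lower-order terms cancel: w_ττ = (1/4)w_ss (standard wave equation).
Data for w: w(s,0) = exp(-s)u(s,0) = sin(2s); w_τ(s,0) = exp(-s)u_τ(s,0) = 0. The boundary conditions carry over: w(0,τ) = w(π,τ) = 0.
Separating variables: w = Σ [A_n cos(ω_n τ) + B_n sin(ω_n τ)] sin(ns), ω_n = n/2. From ICs: A_2=1.
So w(s,τ) = sin(2s)cos(τ), and u(s,τ) = exp(s)w(s,τ).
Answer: u(s, τ) = exp(s)sin(2s)cos(τ)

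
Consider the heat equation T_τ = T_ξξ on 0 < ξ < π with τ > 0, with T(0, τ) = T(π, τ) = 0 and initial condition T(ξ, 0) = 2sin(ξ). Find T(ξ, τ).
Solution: Separating variables: T = Σ c_n exp(-n²τ) sin(nξ). From T(ξ,0) = 2sin(ξ): c_1=2.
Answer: T(ξ, τ) = 2exp(-τ)sin(ξ)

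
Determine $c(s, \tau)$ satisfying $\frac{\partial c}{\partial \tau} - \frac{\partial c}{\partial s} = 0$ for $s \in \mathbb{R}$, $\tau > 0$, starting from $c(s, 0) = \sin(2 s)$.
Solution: By characteristics ($ds/d\tau = -1$), $c(s,\tau) = f(s + \tau)$ with $f = c( \cdot , 0)$.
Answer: $c(s, \tau) = \sin(2 \tau + 2 s)$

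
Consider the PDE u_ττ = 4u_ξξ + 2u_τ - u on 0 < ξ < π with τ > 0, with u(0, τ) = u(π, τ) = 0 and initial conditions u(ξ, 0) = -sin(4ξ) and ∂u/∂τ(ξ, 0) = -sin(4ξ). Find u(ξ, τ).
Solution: Substitute u = exp(τ)w, i.e. w = exp(-τ)u.
By the product rule, u_τ = exp(τ)(w_τ + w), u_ττ = exp(τ)(w_ττ + 2w_τ + w), u_ξξ = exp(τ)w_ξξ.
Substituting into the PDE and dividing by exp(τ): w_ττ + 2w_τ + w = 4w_ξξ + 2(w_τ + w) - w.
The lower-order terms cancel, leaving the standard wave equation w_ττ = 4w_ξξ.
Initial data for w: w(ξ,0) = u(ξ,0) = -sin(4ξ); w_τ(ξ,0) = u_τ(ξ,0) - u(ξ,0) = 0. The boundary conditions carry over: w(0,τ) = w(π,τ) = 0.
Solve for w:
  Using separation of variables w = X(ξ)T(τ):
  Eigenfunctions: sin(nξ), n = 1, 2, 3, ...
  General solution: w(ξ, τ) = Σ [A_n cos(2n τ) + B_n sin(2n τ)] sin(nξ)
  From w(ξ,0) = -sin(4ξ): A_4=-1. From w_τ(ξ,0) = 0: all B_n = 0.
Hence w(ξ,τ) = -sin(4ξ)cos(8τ).
Transform back: u(ξ,τ) = exp(τ)w(ξ,τ).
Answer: u(ξ, τ) = -exp(τ)sin(4ξ)cos(8τ)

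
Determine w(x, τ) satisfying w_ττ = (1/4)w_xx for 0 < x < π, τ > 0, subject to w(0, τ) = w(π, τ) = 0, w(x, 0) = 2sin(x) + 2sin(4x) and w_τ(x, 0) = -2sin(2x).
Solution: Separating variables: w = Σ [A_n cos(ω_n τ) + B_n sin(ω_n τ)] sin(nx), ω_n = n/2. From ICs (B_n = velocity coefficient / ω_n): A_1=2, A_4=2, B_2=-2.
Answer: w(x, τ) = 2sin(x)cos(τ/2) - 2sin(2x)sin(τ) + 2sin(4x)cos(2τ)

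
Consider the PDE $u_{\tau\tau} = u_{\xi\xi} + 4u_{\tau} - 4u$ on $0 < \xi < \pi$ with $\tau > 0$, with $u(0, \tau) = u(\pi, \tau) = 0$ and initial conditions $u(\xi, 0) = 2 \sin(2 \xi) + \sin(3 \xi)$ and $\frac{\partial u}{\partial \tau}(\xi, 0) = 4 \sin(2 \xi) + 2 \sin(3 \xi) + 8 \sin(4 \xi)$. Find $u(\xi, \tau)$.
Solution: Substitute $u = e^{2\tau}w$, i.e. $w = e^{-2\tau}u$.
By the product rule, $u_{\tau} = e^{2\tau}(w_{\tau} + 2w)$, $u_{\tau\tau} = e^{2\tau}(w_{\tau\tau} + 4w_{\tau} + 4w)$, $u_{\xi\xi} = e^{2\tau}w_{\xi\xi}$.
Substituting into the PDE and dividing by $e^{2\tau}$: $w_{\tau\tau} + 4w_{\tau} + 4w = w_{\xi\xi} + 4(w_{\tau} + 2w) - 4w$.
The lower-order terms cancel, leaving the standard wave equation $w_{\tau\tau} = w_{\xi\xi}$.
Initial data for $w$: $w(\xi,0) = u(\xi,0) = 2 \sin(2 \xi) + \sin(3 \xi)$; $w_{\tau}(\xi,0) = u_{\tau}(\xi,0) - 2u(\xi,0) = 8 \sin(4 \xi)$. The boundary conditions carry over: $w(0,\tau) = w(\pi,\tau) = 0$.
Solve for $w$:
  Using separation of variables $w = X(\xi)T(\tau)$:
  Eigenfunctions: $\sin(n\xi)$, $n = 1, 2, 3, \ldots$
  General solution: $w(\xi, \tau) = \sum [A_n \cos(n \tau) + B_n \sin(n \tau)] \sin(n\xi)$
  From $w(\xi,0) = 2 \sin(2 \xi) + \sin(3 \xi)$: $A_2=2, A_3=1$. From $w_{\tau}(\xi,0) = 8 \sin(4 \xi)$, using $w_{\tau}(\xi,0) = \sum \omega_n B_n \sin(n\xi)$ with $\omega_n = n$: $B_4 = 8/4 = 2$.
Hence $w(\xi,\tau) = 2 \sin(2 \xi) \cos(2 \tau) + \sin(3 \xi) \cos(3 \tau) + 2 \sin(4 \xi) \sin(4 \tau)$.
Transform back: $u(\xi,\tau) = e^{2\tau}w(\xi,\tau)$.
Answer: $u(\xi, \tau) = 2 e^{2 \tau} \sin(4 \tau) \sin(4 \xi) + 2 e^{2 \tau} \sin(2 \xi) \cos(2 \tau) + e^{2 \tau} \sin(3 \xi) \cos(3 \tau)$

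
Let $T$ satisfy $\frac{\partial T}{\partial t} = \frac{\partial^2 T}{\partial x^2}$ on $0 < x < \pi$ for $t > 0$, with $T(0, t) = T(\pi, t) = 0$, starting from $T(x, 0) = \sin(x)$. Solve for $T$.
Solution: Separating variables: $T = \sum c_n e^{-n^2t} \sin(nx)$. From $T(x,0) = \sin(x)$: $c_1=1$.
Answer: $T(x, t) = e^{-t} \sin(x)$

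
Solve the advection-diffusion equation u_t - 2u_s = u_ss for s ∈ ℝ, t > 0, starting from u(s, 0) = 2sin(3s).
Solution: Moving frame: η = s + 2t, σ = t, u = w(η,σ), so u_t = w_σ + 2w_η and u_ss = w_ηη.
Hence u_t - 2u_s = w_σ and the PDE becomes the heat equation w_σ = w_ηη on η ∈ ℝ.
Initial data: w(η,0) = u(η,0) = 2sin(3η). Each mode sin(nη) decays as exp(-n²σ) on ℝ, so w(η,σ) = Σ c_n exp(-n²σ) sin(nη) with c_3=2: w(η,σ) = 2exp(-9σ)sin(3η).
Substituting back: u(s,t) = w(s + 2t, t).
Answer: u(s, t) = 2exp(-9t)sin(3s + 6t)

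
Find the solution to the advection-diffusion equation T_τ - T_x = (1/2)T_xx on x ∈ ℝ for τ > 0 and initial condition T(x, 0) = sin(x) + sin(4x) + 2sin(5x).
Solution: Change to a moving frame: let η = x + τ, σ = τ and write T(x,τ) = u(η,σ).
By the chain rule T_τ = u_σ + u_η, T_x = u_η, T_xx = u_ηη.
Then T_τ - T_x = u_σ: the advection term cancels and the PDE becomes the heat equation u_σ = (1/2)u_ηη on η ∈ ℝ.
Initial data: u(η,0) = T(η,0) = sin(η) + sin(4η) + 2sin(5η).
On η ∈ ℝ each mode satisfies (sin(nη))″ = -n² sin(nη), so exp(-n²σ/2) sin(nη) solves the heat equation; by superposition u(η,σ) = Σ c_n exp(-n²σ/2) sin(nη).
Reading off the coefficients: c_1=1, c_4=1, c_5=2, so u(η,σ) = exp(-8σ)sin(4η) + exp(-σ/2)sin(η) + 2exp(-25σ/2)sin(5η).
Substituting back η = x + τ, σ = τ: T(x,τ) = u(x + τ, τ).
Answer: T(x, τ) = exp(-8τ)sin(4x + 4τ) + exp(-τ/2)sin(x + τ) + 2exp(-25τ/2)sin(5x + 5τ)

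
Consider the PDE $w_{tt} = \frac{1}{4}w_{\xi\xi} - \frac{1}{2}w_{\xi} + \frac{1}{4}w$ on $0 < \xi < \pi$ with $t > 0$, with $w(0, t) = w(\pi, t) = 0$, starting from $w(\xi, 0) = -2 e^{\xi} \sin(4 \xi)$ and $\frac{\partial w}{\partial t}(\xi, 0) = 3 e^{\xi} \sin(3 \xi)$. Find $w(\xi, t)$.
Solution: Substitute $w = e^{\xi}u$.
Then $w_{\xi} = e^{\xi}(u_{\xi} + u)$, $w_{\xi\xi} = e^{\xi}(u_{\xi\xi} + 2u_{\xi} + u)$, $w_{tt} = e^{\xi}u_{tt}$; substituting and dividing by $e^{\xi}$, the lower-order terms cancel: $u_{tt} = \frac{1}{4}u_{\xi\xi}$ (standard wave equation).
Data for $u$: $u(\xi,0) = e^{-\xi}w(\xi,0) = -2 \sin(4 \xi)$; $u_t(\xi,0) = e^{-\xi}w_t(\xi,0) = 3 \sin(3 \xi)$. The boundary conditions carry over: $u(0,t) = u(\pi,t) = 0$.
Separating variables: $u = \sum [A_n \cos(\omega_n t) + B_n \sin(\omega_n t)] \sin(n\xi)$, $\omega_n = n/2$. From ICs ($B_n$ = velocity coefficient / $\omega_n$): $A_4=-2, B_3=2$.
So $u(\xi,t) = 2 \sin(3 t/2) \sin(3 \xi) - 2 \sin(4 \xi) \cos(2 t)$, and $w(\xi,t) = e^{\xi}u(\xi,t)$.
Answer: $w(\xi, t) = 2 e^{\xi} \sin(3 \xi) \sin(3 t/2) - 2 e^{\xi} \sin(4 \xi) \cos(2 t)$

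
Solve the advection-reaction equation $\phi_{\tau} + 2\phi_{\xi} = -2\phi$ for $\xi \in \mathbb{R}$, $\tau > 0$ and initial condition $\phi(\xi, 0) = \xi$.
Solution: Substitute $\phi = e^{-2\tau}u$, i.e. $u = e^{2\tau}\phi$.
By the product rule, $\phi_{\tau} = e^{-2\tau}(u_{\tau} - 2u)$, $\phi_{\xi} = e^{-2\tau}u_{\xi}$.
Substituting into the PDE and dividing by $e^{-2\tau}$: $u_{\tau} - 2u + 2u_{\xi} = -2u$.
The lower-order terms cancel, leaving the standard advection equation $u_{\tau} + 2u_{\xi} = 0$.
Initial data for $u$: $u(\xi,0) = \phi(\xi,0) = \xi$.
Solve for $u$:
  By method of characteristics (waves move right with speed 2):
  Along characteristics $\xi - 2\tau =$ const, $u$ is constant, so $u(\xi,\tau) = f(\xi - 2\tau)$ with $f = u( \cdot , 0)$.
Hence $u(\xi,\tau) = \xi - 2 \tau$.
Transform back: $\phi(\xi,\tau) = e^{-2\tau}u(\xi,\tau)$.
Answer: $\phi(\xi, \tau) = -2 \tau e^{-2 \tau} + \xi e^{-2 \tau}$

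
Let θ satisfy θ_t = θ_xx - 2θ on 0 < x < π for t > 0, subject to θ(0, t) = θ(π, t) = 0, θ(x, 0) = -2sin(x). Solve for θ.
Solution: Substitute θ = exp(-2t)u.
Then θ_t = exp(-2t)(u_t - 2u), θ_xx = exp(-2t)u_xx; substituting and dividing by exp(-2t), the lower-order terms cancel: u_t = u_xx (standard heat equation).
Data for u: u(x,0) = θ(x,0) = -2sin(x). The boundary conditions carry over: u(0,t) = u(π,t) = 0.
Separating variables: u = Σ c_n exp(-n²t) sin(nx). From u(x,0) = -2sin(x): c_1=-2.
So u(x,t) = -2exp(-t)sin(x), and θ(x,t) = exp(-2t)u(x,t).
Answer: θ(x, t) = -2exp(-3t)sin(x)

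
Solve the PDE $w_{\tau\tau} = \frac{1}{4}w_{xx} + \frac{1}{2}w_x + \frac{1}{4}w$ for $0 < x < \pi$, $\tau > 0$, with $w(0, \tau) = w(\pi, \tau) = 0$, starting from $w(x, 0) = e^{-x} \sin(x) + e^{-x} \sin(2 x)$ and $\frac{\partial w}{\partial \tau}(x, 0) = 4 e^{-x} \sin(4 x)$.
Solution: Substitute $w = e^{-x}u$, i.e. $u = e^{x}w$.
By the product rule, $w_x = e^{-x}(u_x - u)$, $w_{xx} = e^{-x}(u_{xx} - 2u_x + u)$, $w_{\tau\tau} = e^{-x}u_{\tau\tau}$.
Substituting into the PDE and dividing by $e^{-x}$: $u_{\tau\tau} = \frac{1}{4}(u_{xx} - 2u_x + u) + \frac{1}{2}(u_x - u) + \frac{1}{4}u$.
The lower-order terms cancel, leaving the standard wave equation $u_{\tau\tau} = \frac{1}{4}u_{xx}$.
Initial data for $u$: $u(x,0) = e^{x}w(x,0) = \sin(x) + \sin(2 x)$; $u_{\tau}(x,0) = e^{x}w_{\tau}(x,0) = 4 \sin(4 x)$. The boundary conditions carry over: $u(0,\tau) = u(\pi,\tau) = 0$.
Solve for $u$:
  Using separation of variables $u = X(x)T(\tau)$:
  Eigenfunctions: $\sin(nx)$, $n = 1, 2, 3, \ldots$
  General solution: $u(x, \tau) = \sum [A_n \cos(n \tau/2) + B_n \sin(n \tau/2)] \sin(nx)$
  From $u(x,0) = \sin(x) + \sin(2 x)$: $A_1=1, A_2=1$. From $u_{\tau}(x,0) = 4 \sin(4 x)$, using $u_{\tau}(x,0) = \sum \omega_n B_n \sin(nx)$ with $\omega_n = n/2$: $B_4 = 4/2 = 2$.
Hence $u(x,\tau) = \sin(x) \cos(\tau/2) + \sin(2 x) \cos(\tau) + 2 \sin(4 x) \sin(2 \tau)$.
Transform back: $w(x,\tau) = e^{-x}u(x,\tau)$.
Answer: $w(x, \tau) = 2 e^{-x} \sin(2 \tau) \sin(4 x) + e^{-x} \sin(x) \cos(\tau/2) + e^{-x} \sin(2 x) \cos(\tau)$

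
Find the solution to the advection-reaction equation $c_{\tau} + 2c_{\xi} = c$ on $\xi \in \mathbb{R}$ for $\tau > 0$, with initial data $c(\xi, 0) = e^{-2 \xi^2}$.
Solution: Substitute $c = e^{\tau}u$.
Then $c_{\tau} = e^{\tau}(u_{\tau} + u)$, $c_{\xi} = e^{\tau}u_{\xi}$; substituting and dividing by $e^{\tau}$, the lower-order terms cancel: $u_{\tau} + 2u_{\xi} = 0$ (standard advection equation).
Data for $u$: $u(\xi,0) = c(\xi,0) = e^{-2 \xi^2}$.
By characteristics ($d\xi/d\tau = 2$), $u(\xi,\tau) = f(\xi - 2\tau)$ with $f = u( \cdot , 0)$.
So $u(\xi,\tau) = e^{-2 (\xi - 2 \tau)^2}$, and $c(\xi,\tau) = e^{\tau}u(\xi,\tau)$.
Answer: $c(\xi, \tau) = e^{\tau} e^{-2 (-2 \tau + \xi)^2}$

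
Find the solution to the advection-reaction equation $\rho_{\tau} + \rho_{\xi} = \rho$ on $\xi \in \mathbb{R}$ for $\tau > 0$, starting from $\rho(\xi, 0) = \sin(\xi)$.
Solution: Substitute $\rho = e^{\tau}u$, i.e. $u = e^{-\tau}\rho$.
By the product rule, $\rho_{\tau} = e^{\tau}(u_{\tau} + u)$, $\rho_{\xi} = e^{\tau}u_{\xi}$.
Substituting into the PDE and dividing by $e^{\tau}$: $u_{\tau} + u + u_{\xi} = u$.
The lower-order terms cancel, leaving the standard advection equation $u_{\tau} + u_{\xi} = 0$.
Initial data for $u$: $u(\xi,0) = \rho(\xi,0) = \sin(\xi)$.
Solve for $u$:
  By method of characteristics (waves move right with speed 1):
  Along characteristics $\xi - \tau =$ const, $u$ is constant, so $u(\xi,\tau) = f(\xi - \tau)$ with $f = u( \cdot , 0)$.
Hence $u(\xi,\tau) = \sin(\xi - \tau)$.
Transform back: $\rho(\xi,\tau) = e^{\tau}u(\xi,\tau)$.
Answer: $\rho(\xi, \tau) = - e^{\tau} \sin(\tau - \xi)$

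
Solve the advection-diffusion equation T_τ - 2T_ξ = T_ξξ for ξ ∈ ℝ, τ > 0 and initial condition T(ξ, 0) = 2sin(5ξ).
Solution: Change to a moving frame: let η = ξ + 2τ, σ = τ and write T(ξ,τ) = u(η,σ).
By the chain rule T_τ = u_σ + 2u_η, T_ξ = u_η, T_ξξ = u_ηη.
Then T_τ - 2T_ξ = u_σ: the advection term cancels and the PDE becomes the heat equation u_σ = u_ηη on η ∈ ℝ.
Initial data: u(η,0) = T(η,0) = 2sin(5η).
On η ∈ ℝ each mode satisfies (sin(nη))″ = -n² sin(nη), so exp(-n²σ) sin(nη) solves the heat equation; by superposition u(η,σ) = Σ c_n exp(-n²σ) sin(nη).
Reading off the coefficients: c_5=2, so u(η,σ) = 2exp(-25σ)sin(5η).
Substituting back η = ξ + 2τ, σ = τ: T(ξ,τ) = u(ξ + 2τ, τ).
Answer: T(ξ, τ) = 2exp(-25τ)sin(5ξ + 10τ)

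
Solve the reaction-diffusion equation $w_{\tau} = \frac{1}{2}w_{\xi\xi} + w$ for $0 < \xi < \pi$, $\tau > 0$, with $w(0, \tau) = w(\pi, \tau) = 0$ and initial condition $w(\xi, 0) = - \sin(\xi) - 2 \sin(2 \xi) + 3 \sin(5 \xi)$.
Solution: Substitute $w = e^{\tau}u$, i.e. $u = e^{-\tau}w$.
By the product rule, $w_{\tau} = e^{\tau}(u_{\tau} + u)$, $w_{\xi\xi} = e^{\tau}u_{\xi\xi}$.
Substituting into the PDE and dividing by $e^{\tau}$: $u_{\tau} + u = \frac{1}{2}u_{\xi\xi} + u$.
The lower-order terms cancel, leaving the standard heat equation $u_{\tau} = \frac{1}{2}u_{\xi\xi}$.
Initial data for $u$: $u(\xi,0) = w(\xi,0) = - \sin(\xi) - 2 \sin(2 \xi) + 3 \sin(5 \xi)$. The boundary conditions carry over: $u(0,\tau) = u(\pi,\tau) = 0$.
Solve for $u$:
  Using separation of variables $u = X(\xi)T(\tau)$:
  Eigenfunctions: $\sin(n\xi)$, $n = 1, 2, 3, \ldots$
  General solution: $u(\xi, \tau) = \sum c_n \sin(n\xi) e^{-n^2 \tau/2}$
  Matching $u(\xi,0) = - \sin(\xi) - 2 \sin(2 \xi) + 3 \sin(5 \xi)$ term by term: $c_1=-1, c_2=-2, c_5=3$.
Hence $u(\xi,\tau) = -2 e^{-2 \tau} \sin(2 \xi) - e^{-\tau/2} \sin(\xi) + 3 e^{-25 \tau/2} \sin(5 \xi)$.
Transform back: $w(\xi,\tau) = e^{\tau}u(\xi,\tau)$.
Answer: $w(\xi, \tau) = - e^{\tau/2} \sin(\xi) - 2 e^{-\tau} \sin(2 \xi) + 3 e^{-23 \tau/2} \sin(5 \xi)$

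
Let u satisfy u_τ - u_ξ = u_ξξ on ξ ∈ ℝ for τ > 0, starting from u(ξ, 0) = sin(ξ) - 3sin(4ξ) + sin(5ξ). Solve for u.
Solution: Moving frame: η = ξ + τ, σ = τ, u = w(η,σ), so u_τ = w_σ + w_η and u_ξξ = w_ηη.
Hence u_τ - u_ξ = w_σ and the PDE becomes the heat equation w_σ = w_ηη on η ∈ ℝ.
Initial data: w(η,0) = u(η,0) = sin(η) - 3sin(4η) + sin(5η). Each mode sin(nη) decays as exp(-n²σ) on ℝ, so w(η,σ) = Σ c_n exp(-n²σ) sin(nη) with c_1=1, c_4=-3, c_5=1: w(η,σ) = exp(-σ)sin(η) - 3exp(-16σ)sin(4η) + exp(-25σ)sin(5η).
Substituting back: u(ξ,τ) = w(ξ + τ, τ).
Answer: u(ξ, τ) = exp(-τ)sin(ξ + τ) - 3exp(-16τ)sin(4ξ + 4τ) + exp(-25τ)sin(5ξ + 5τ)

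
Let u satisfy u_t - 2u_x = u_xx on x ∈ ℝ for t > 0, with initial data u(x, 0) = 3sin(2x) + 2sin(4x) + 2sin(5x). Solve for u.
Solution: Change to a moving frame: let η = x + 2t, σ = t and write u(x,t) = w(η,σ).
By the chain rule u_t = w_σ + 2w_η, u_x = w_η, u_xx = w_ηη.
Then u_t - 2u_x = w_σ: the advection term cancels and the PDE becomes the heat equation w_σ = w_ηη on η ∈ ℝ.
Initial data: w(η,0) = u(η,0) = 3sin(2η) + 2sin(4η) + 2sin(5η).
On η ∈ ℝ each mode satisfies (sin(nη))″ = -n² sin(nη), so exp(-n²σ) sin(nη) solves the heat equation; by superposition w(η,σ) = Σ c_n exp(-n²σ) sin(nη).
Reading off the coefficients: c_2=3, c_4=2, c_5=2, so w(η,σ) = 3exp(-4σ)sin(2η) + 2exp(-16σ)sin(4η) + 2exp(-25σ)sin(5η).
Substituting back η = x + 2t, σ = t: u(x,t) = w(x + 2t, t).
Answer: u(x, t) = 3exp(-4t)sin(4t + 2x) + 2exp(-16t)sin(8t + 4x) + 2exp(-25t)sin(10t + 5x)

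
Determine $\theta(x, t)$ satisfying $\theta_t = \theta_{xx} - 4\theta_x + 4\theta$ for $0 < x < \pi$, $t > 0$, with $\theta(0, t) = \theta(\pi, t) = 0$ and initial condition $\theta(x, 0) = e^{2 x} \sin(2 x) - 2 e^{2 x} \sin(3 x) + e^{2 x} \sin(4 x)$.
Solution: Substitute $\theta = e^{2x}u$, i.e. $u = e^{-2x}\theta$.
By the product rule, $\theta_x = e^{2x}(u_x + 2u)$, $\theta_{xx} = e^{2x}(u_{xx} + 4u_x + 4u)$, $\theta_t = e^{2x}u_t$.
Substituting into the PDE and dividing by $e^{2x}$: $u_t = (u_{xx} + 4u_x + 4u) - 4(u_x + 2u) + 4u$.
The lower-order terms cancel, leaving the standard heat equation $u_t = u_{xx}$.
Initial data for $u$: $u(x,0) = e^{-2x}\theta(x,0) = \sin(2 x) - 2 \sin(3 x) + \sin(4 x)$. The boundary conditions carry over: $u(0,t) = u(\pi,t) = 0$.
Solve for $u$:
  Using separation of variables $u = X(x)G(t)$:
  Eigenfunctions: $\sin(nx)$, $n = 1, 2, 3, \ldots$
  General solution: $u(x, t) = \sum c_n \sin(nx) e^{-n^2 t}$
  Matching $u(x,0) = \sin(2 x) - 2 \sin(3 x) + \sin(4 x)$ term by term: $c_2=1, c_3=-2, c_4=1$.
Hence $u(x,t) = e^{-4 t} \sin(2 x) - 2 e^{-9 t} \sin(3 x) + e^{-16 t} \sin(4 x)$.
Transform back: $\theta(x,t) = e^{2x}u(x,t)$.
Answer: $\theta(x, t) = e^{-4 t} e^{2 x} \sin(2 x) - 2 e^{-9 t} e^{2 x} \sin(3 x) + e^{-16 t} e^{2 x} \sin(4 x)$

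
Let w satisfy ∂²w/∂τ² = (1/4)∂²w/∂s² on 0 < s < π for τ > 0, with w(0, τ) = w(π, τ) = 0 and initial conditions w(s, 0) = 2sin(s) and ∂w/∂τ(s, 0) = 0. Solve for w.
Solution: Using separation of variables w = X(s)T(τ):
Eigenfunctions: sin(ns), n = 1, 2, 3, ...
General solution: w(s, τ) = Σ [A_n cos(n τ/2) + B_n sin(n τ/2)] sin(ns)
From w(s,0) = 2sin(s): A_1=2. From w_τ(s,0) = 0: all B_n = 0.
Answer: w(s, τ) = 2sin(s)cos(τ/2)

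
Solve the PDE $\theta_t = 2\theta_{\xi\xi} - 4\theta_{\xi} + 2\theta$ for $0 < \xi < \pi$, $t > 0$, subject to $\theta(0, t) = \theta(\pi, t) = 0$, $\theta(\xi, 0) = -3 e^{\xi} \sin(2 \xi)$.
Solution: Substitute $\theta = e^{\xi}u$, i.e. $u = e^{-\xi}\theta$.
By the product rule, $\theta_{\xi} = e^{\xi}(u_{\xi} + u)$, $\theta_{\xi\xi} = e^{\xi}(u_{\xi\xi} + 2u_{\xi} + u)$, $\theta_t = e^{\xi}u_t$.
Substituting into the PDE and dividing by $e^{\xi}$: $u_t = 2(u_{\xi\xi} + 2u_{\xi} + u) - 4(u_{\xi} + u) + 2u$.
The lower-order terms cancel, leaving the standard heat equation $u_t = 2u_{\xi\xi}$.
Initial data for $u$: $u(\xi,0) = e^{-\xi}\theta(\xi,0) = -3 \sin(2 \xi)$. The boundary conditions carry over: $u(0,t) = u(\pi,t) = 0$.
Solve for $u$:
  Using separation of variables $u = X(\xi)G(t)$:
  Eigenfunctions: $\sin(n\xi)$, $n = 1, 2, 3, \ldots$
  General solution: $u(\xi, t) = \sum c_n \sin(n\xi) e^{-2n^2 t}$
  Matching $u(\xi,0) = -3 \sin(2 \xi)$ term by term: $c_2=-3$.
Hence $u(\xi,t) = -3 e^{-8 t} \sin(2 \xi)$.
Transform back: $\theta(\xi,t) = e^{\xi}u(\xi,t)$.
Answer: $\theta(\xi, t) = -3 e^{\xi} e^{-8 t} \sin(2 \xi)$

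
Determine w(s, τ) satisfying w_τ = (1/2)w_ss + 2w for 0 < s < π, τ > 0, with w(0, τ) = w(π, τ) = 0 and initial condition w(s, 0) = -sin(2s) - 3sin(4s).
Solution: Substitute w = exp(2τ)u, i.e. u = exp(-2τ)w.
By the product rule, w_τ = exp(2τ)(u_τ + 2u), w_ss = exp(2τ)u_ss.
Substituting into the PDE and dividing by exp(2τ): u_τ + 2u = (1/2)u_ss + 2u.
The lower-order terms cancel, leaving the standard heat equation u_τ = (1/2)u_ss.
Initial data for u: u(s,0) = w(s,0) = -sin(2s) - 3sin(4s). The boundary conditions carry over: u(0,τ) = u(π,τ) = 0.
Solve for u:
  Using separation of variables u = X(s)T(τ):
  Eigenfunctions: sin(ns), n = 1, 2, 3, ...
  General solution: u(s, τ) = Σ c_n sin(ns) exp(-n² τ/2)
  Matching u(s,0) = -sin(2s) - 3sin(4s) term by term: c_2=-1, c_4=-3.
Hence u(s,τ) = -exp(-2τ)sin(2s) - 3exp(-8τ)sin(4s).
Transform back: w(s,τ) = exp(2τ)u(s,τ).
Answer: w(s, τ) = -sin(2s) - 3exp(-6τ)sin(4s)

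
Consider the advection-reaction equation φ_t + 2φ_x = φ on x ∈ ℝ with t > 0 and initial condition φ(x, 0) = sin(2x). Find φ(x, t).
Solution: Substitute φ = exp(t)u.
Then φ_t = exp(t)(u_t + u), φ_x = exp(t)u_x; substituting and dividing by exp(t), the lower-order terms cancel: u_t + 2u_x = 0 (standard advection equation).
Data for u: u(x,0) = φ(x,0) = sin(2x).
By characteristics (dx/dt = 2), u(x,t) = f(x - 2t) with f = u(·, 0).
So u(x,t) = -sin(4t - 2x), and φ(x,t) = exp(t)u(x,t).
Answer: φ(x, t) = -exp(t)sin(4t - 2x)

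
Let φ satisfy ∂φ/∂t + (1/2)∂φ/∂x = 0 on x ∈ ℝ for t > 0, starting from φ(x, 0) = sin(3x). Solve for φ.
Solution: By method of characteristics (waves move right with speed 1/2):
Along characteristics x - (1/2)t = const, φ is constant, so φ(x,t) = f(x - (1/2)t) with f = φ(·, 0).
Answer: φ(x, t) = -sin(3t/2 - 3x)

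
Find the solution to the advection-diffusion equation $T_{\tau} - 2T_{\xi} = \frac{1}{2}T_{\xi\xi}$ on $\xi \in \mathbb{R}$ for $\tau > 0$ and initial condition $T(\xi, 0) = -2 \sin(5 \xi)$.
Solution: Change to a moving frame: let $\eta = \xi + 2\tau$, $\sigma = \tau$ and write $T(\xi,\tau) = u(\eta,\sigma)$.
By the chain rule $T_{\tau} = u_{\sigma} + 2u_{\eta}$, $T_{\xi} = u_{\eta}$, $T_{\xi\xi} = u_{\eta\eta}$.
Then $T_{\tau} - 2T_{\xi} = u_{\sigma}$: the advection term cancels and the PDE becomes the heat equation $u_{\sigma} = \frac{1}{2}u_{\eta\eta}$ on $\eta \in \mathbb{R}$.
Initial data: $u(\eta,0) = T(\eta,0) = -2 \sin(5 \eta)$.
On $\eta \in \mathbb{R}$ each mode satisfies $(\sin(n\eta))'' = -n^2 \sin(n\eta)$, so $e^{-n^2\sigma/2} \sin(n\eta)$ solves the heat equation; by superposition $u(\eta,\sigma) = \sum c_n e^{-n^2\sigma/2} \sin(n\eta)$.
Reading off the coefficients: $c_5=-2$, so $u(\eta,\sigma) = -2 e^{-25 \sigma/2} \sin(5 \eta)$.
Substituting back $\eta = \xi + 2\tau$, $\sigma = \tau$: $T(\xi,\tau) = u(\xi + 2\tau, \tau)$.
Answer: $T(\xi, \tau) = -2 e^{-25 \tau/2} \sin(10 \tau + 5 \xi)$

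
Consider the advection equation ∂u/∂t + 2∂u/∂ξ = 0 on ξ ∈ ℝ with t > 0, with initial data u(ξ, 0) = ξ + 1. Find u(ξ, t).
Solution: By method of characteristics (waves move right with speed 2):
Along characteristics ξ - 2t = const, u is constant, so u(ξ,t) = f(ξ - 2t) with f = u(·, 0).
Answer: u(ξ, t) = -2t + ξ + 1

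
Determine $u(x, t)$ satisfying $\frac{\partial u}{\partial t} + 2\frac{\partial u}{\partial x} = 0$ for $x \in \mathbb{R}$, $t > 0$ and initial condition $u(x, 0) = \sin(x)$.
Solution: By characteristics ($dx/dt = 2$), $u(x,t) = f(x - 2t)$ with $f = u( \cdot , 0)$.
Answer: $u(x, t) = - \sin(2 t - x)$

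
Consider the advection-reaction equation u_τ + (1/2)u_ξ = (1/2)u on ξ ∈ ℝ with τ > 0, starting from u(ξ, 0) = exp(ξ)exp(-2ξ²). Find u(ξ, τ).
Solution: Substitute u = exp(ξ)w, i.e. w = exp(-ξ)u.
By the product rule, u_ξ = exp(ξ)(w_ξ + w), u_τ = exp(ξ)w_τ.
Substituting into the PDE and dividing by exp(ξ): w_τ + (1/2)(w_ξ + w) = (1/2)w.
The lower-order terms cancel, leaving the standard advection equation w_τ + (1/2)w_ξ = 0.
Initial data for w: w(ξ,0) = exp(-ξ)u(ξ,0) = exp(-2ξ²).
Solve for w:
  By method of characteristics (waves move right with speed 1/2):
  Along characteristics ξ - (1/2)τ = const, w is constant, so w(ξ,τ) = f(ξ - (1/2)τ) with f = w(·, 0).
Hence w(ξ,τ) = exp(-2(ξ - τ/2)²).
Transform back: u(ξ,τ) = exp(ξ)w(ξ,τ).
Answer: u(ξ, τ) = exp(ξ)exp(-2(ξ - τ/2)²)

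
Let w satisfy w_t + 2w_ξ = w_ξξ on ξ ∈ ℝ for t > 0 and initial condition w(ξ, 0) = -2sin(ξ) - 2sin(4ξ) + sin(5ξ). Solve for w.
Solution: Change to a moving frame: let η = ξ - 2t, σ = t and write w(ξ,t) = u(η,σ).
By the chain rule w_t = u_σ - 2u_η, w_ξ = u_η, w_ξξ = u_ηη.
Then w_t + 2w_ξ = u_σ: the advection term cancels and the PDE becomes the heat equation u_σ = u_ηη on η ∈ ℝ.
Initial data: u(η,0) = w(η,0) = -2sin(η) - 2sin(4η) + sin(5η).
On η ∈ ℝ each mode satisfies (sin(nη))″ = -n² sin(nη), so exp(-n²σ) sin(nη) solves the heat equation; by superposition u(η,σ) = Σ c_n exp(-n²σ) sin(nη).
Reading off the coefficients: c_1=-2, c_4=-2, c_5=1, so u(η,σ) = -2exp(-σ)sin(η) - 2exp(-16σ)sin(4η) + exp(-25σ)sin(5η).
Substituting back η = ξ - 2t, σ = t: w(ξ,t) = u(ξ - 2t, t).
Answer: w(ξ, t) = 2exp(-t)sin(2t - ξ) + 2exp(-16t)sin(8t - 4ξ) - exp(-25t)sin(10t - 5ξ)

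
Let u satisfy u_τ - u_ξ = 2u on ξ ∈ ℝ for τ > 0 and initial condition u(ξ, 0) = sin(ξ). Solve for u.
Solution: Substitute u = exp(2τ)w, i.e. w = exp(-2τ)u.
By the product rule, u_τ = exp(2τ)(w_τ + 2w), u_ξ = exp(2τ)w_ξ.
Substituting into the PDE and dividing by exp(2τ): w_τ + 2w - w_ξ = 2w.
The lower-order terms cancel, leaving the standard advection equation w_τ - w_ξ = 0.
Initial data for w: w(ξ,0) = u(ξ,0) = sin(ξ).
Solve for w:
  By method of characteristics (waves move left with speed 1):
  Along characteristics ξ + τ = const, w is constant, so w(ξ,τ) = f(ξ + τ) with f = w(·, 0).
Hence w(ξ,τ) = sin(ξ + τ).
Transform back: u(ξ,τ) = exp(2τ)w(ξ,τ).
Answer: u(ξ, τ) = exp(2τ)sin(ξ + τ)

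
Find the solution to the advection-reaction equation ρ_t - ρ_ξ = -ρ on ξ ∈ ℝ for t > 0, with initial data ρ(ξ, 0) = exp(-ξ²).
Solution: Substitute ρ = exp(-t)u.
Then ρ_t = exp(-t)(u_t - u), ρ_ξ = exp(-t)u_ξ; substituting and dividing by exp(-t), the lower-order terms cancel: u_t - u_ξ = 0 (standard advection equation).
Data for u: u(ξ,0) = ρ(ξ,0) = exp(-ξ²).
By characteristics (dξ/dt = -1), u(ξ,t) = f(ξ + t) with f = u(·, 0).
So u(ξ,t) = exp(-(t + ξ)²), and ρ(ξ,t) = exp(-t)u(ξ,t).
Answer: ρ(ξ, t) = exp(-t)exp(-(t + ξ)²)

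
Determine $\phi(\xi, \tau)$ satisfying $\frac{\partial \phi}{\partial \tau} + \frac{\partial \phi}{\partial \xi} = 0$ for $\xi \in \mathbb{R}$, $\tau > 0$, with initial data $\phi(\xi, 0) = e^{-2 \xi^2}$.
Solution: By method of characteristics (waves move right with speed 1):
Along characteristics $\xi - \tau =$ const, $\phi$ is constant, so $\phi(\xi,\tau) = f(\xi - \tau)$ with $f = \phi( \cdot , 0)$.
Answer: $\phi(\xi, \tau) = e^{-2 (-\tau + \xi)^2}$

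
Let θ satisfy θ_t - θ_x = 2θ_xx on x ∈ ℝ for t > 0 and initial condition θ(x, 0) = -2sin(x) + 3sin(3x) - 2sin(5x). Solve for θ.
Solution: Change to a moving frame: let η = x + t, σ = t and write θ(x,t) = u(η,σ).
By the chain rule θ_t = u_σ + u_η, θ_x = u_η, θ_xx = u_ηη.
Then θ_t - θ_x = u_σ: the advection term cancels and the PDE becomes the heat equation u_σ = 2u_ηη on η ∈ ℝ.
Initial data: u(η,0) = θ(η,0) = -2sin(η) + 3sin(3η) - 2sin(5η).
On η ∈ ℝ each mode satisfies (sin(nη))″ = -n² sin(nη), so exp(-2n²σ) sin(nη) solves the heat equation; by superposition u(η,σ) = Σ c_n exp(-2n²σ) sin(nη).
Reading off the coefficients: c_1=-2, c_3=3, c_5=-2, so u(η,σ) = -2exp(-2σ)sin(η) + 3exp(-18σ)sin(3η) - 2exp(-50σ)sin(5η).
Substituting back η = x + t, σ = t: θ(x,t) = u(x + t, t).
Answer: θ(x, t) = -2exp(-2t)sin(t + x) + 3exp(-18t)sin(3t + 3x) - 2exp(-50t)sin(5t + 5x)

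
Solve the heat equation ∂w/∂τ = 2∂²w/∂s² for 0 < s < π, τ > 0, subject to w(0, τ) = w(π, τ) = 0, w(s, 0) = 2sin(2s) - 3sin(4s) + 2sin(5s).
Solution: Separating variables: w = Σ c_n exp(-2n²τ) sin(ns). From w(s,0) = 2sin(2s) - 3sin(4s) + 2sin(5s): c_2=2, c_4=-3, c_5=2.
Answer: w(s, τ) = 2exp(-8τ)sin(2s) - 3exp(-32τ)sin(4s) + 2exp(-50τ)sin(5s)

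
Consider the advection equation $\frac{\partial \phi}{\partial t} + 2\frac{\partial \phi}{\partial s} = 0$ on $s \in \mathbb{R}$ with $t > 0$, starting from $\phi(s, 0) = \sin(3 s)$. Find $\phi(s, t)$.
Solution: By characteristics ($ds/dt = 2$), $\phi(s,t) = f(s - 2t)$ with $f = \phi( \cdot , 0)$.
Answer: $\phi(s, t) = \sin(3 s - 6 t)$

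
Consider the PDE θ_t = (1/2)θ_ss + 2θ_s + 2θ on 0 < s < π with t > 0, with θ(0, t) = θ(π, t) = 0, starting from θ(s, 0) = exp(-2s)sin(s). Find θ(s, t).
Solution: Substitute θ = exp(-2s)u, i.e. u = exp(2s)θ.
By the product rule, θ_s = exp(-2s)(u_s - 2u), θ_ss = exp(-2s)(u_ss - 4u_s + 4u), θ_t = exp(-2s)u_t.
Substituting into the PDE and dividing by exp(-2s): u_t = (1/2)(u_ss - 4u_s + 4u) + 2(u_s - 2u) + 2u.
The lower-order terms cancel, leaving the standard heat equation u_t = (1/2)u_ss.
Initial data for u: u(s,0) = exp(2s)θ(s,0) = sin(s). The boundary conditions carry over: u(0,t) = u(π,t) = 0.
Solve for u:
  Using separation of variables u = X(s)G(t):
  Eigenfunctions: sin(ns), n = 1, 2, 3, ...
  General solution: u(s, t) = Σ c_n sin(ns) exp(-n² t/2)
  Matching u(s,0) = sin(s) term by term: c_1=1.
Hence u(s,t) = exp(-t/2)sin(s).
Transform back: θ(s,t) = exp(-2s)u(s,t).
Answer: θ(s, t) = exp(-2s)exp(-t/2)sin(s)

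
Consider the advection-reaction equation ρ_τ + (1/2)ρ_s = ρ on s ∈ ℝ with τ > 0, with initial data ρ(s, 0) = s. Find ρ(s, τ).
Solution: Substitute ρ = exp(τ)u, i.e. u = exp(-τ)ρ.
By the product rule, ρ_τ = exp(τ)(u_τ + u), ρ_s = exp(τ)u_s.
Substituting into the PDE and dividing by exp(τ): u_τ + u + (1/2)u_s = u.
The lower-order terms cancel, leaving the standard advection equation u_τ + (1/2)u_s = 0.
Initial data for u: u(s,0) = ρ(s,0) = s.
Solve for u:
  By method of characteristics (waves move right with speed 1/2):
  Along characteristics s - (1/2)τ = const, u is constant, so u(s,τ) = f(s - (1/2)τ) with f = u(·, 0).
Hence u(s,τ) = s - (1/2)τ.
Transform back: ρ(s,τ) = exp(τ)u(s,τ).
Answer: ρ(s, τ) = sexp(τ) - (1/2)τexp(τ)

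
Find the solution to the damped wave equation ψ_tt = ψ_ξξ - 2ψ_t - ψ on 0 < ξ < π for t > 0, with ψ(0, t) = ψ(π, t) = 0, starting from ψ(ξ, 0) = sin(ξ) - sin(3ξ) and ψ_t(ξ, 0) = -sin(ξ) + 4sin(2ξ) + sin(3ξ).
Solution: Substitute ψ = exp(-t)u.
Then ψ_t = exp(-t)(u_t - u), ψ_tt = exp(-t)(u_tt - 2u_t + u), ψ_ξξ = exp(-t)u_ξξ; substituting and dividing by exp(-t), the lower-order terms cancel: u_tt = u_ξξ (standard wave equation).
Data for u: u(ξ,0) = ψ(ξ,0) = sin(ξ) - sin(3ξ); u_t(ξ,0) = ψ_t(ξ,0) + ψ(ξ,0) = 4sin(2ξ). The boundary conditions carry over: u(0,t) = u(π,t) = 0.
Separating variables: u = Σ [A_n cos(ω_n t) + B_n sin(ω_n t)] sin(nξ), ω_n = n. From ICs (B_n = velocity coefficient / ω_n): A_1=1, A_3=-1, B_2=2.
So u(ξ,t) = 2sin(2t)sin(2ξ) + sin(ξ)cos(t) - sin(3ξ)cos(3t), and ψ(ξ,t) = exp(-t)u(ξ,t).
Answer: ψ(ξ, t) = 2exp(-t)sin(2t)sin(2ξ) + exp(-t)sin(ξ)cos(t) - exp(-t)sin(3ξ)cos(3t)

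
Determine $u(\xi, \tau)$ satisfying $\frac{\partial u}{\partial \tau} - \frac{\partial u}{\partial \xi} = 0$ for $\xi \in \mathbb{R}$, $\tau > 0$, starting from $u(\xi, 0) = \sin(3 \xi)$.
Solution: By method of characteristics (waves move left with speed 1):
Along characteristics $\xi + \tau =$ const, $u$ is constant, so $u(\xi,\tau) = f(\xi + \tau)$ with $f = u( \cdot , 0)$.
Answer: $u(\xi, \tau) = \sin(3 \tau + 3 \xi)$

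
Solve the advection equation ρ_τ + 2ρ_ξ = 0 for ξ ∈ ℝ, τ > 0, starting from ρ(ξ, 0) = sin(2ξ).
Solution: By characteristics (dξ/dτ = 2), ρ(ξ,τ) = f(ξ - 2τ) with f = ρ(·, 0).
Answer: ρ(ξ, τ) = sin(2ξ - 4τ)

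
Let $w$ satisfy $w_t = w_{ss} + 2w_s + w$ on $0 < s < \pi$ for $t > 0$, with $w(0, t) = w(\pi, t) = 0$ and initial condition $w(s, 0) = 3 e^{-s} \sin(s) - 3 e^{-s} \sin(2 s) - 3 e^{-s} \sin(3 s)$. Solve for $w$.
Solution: Substitute $w = e^{-s}u$, i.e. $u = e^{s}w$.
By the product rule, $w_s = e^{-s}(u_s - u)$, $w_{ss} = e^{-s}(u_{ss} - 2u_s + u)$, $w_t = e^{-s}u_t$.
Substituting into the PDE and dividing by $e^{-s}$: $u_t = (u_{ss} - 2u_s + u) + 2(u_s - u) + u$.
The lower-order terms cancel, leaving the standard heat equation $u_t = u_{ss}$.
Initial data for $u$: $u(s,0) = e^{s}w(s,0) = 3 \sin(s) - 3 \sin(2 s) - 3 \sin(3 s)$. The boundary conditions carry over: $u(0,t) = u(\pi,t) = 0$.
Solve for $u$:
  Using separation of variables $u = X(s)T(t)$:
  Eigenfunctions: $\sin(ns)$, $n = 1, 2, 3, \ldots$
  General solution: $u(s, t) = \sum c_n \sin(ns) e^{-n^2 t}$
  Matching $u(s,0) = 3 \sin(s) - 3 \sin(2 s) - 3 \sin(3 s)$ term by term: $c_1=3, c_2=-3, c_3=-3$.
Hence $u(s,t) = 3 e^{-t} \sin(s) - 3 e^{-4 t} \sin(2 s) - 3 e^{-9 t} \sin(3 s)$.
Transform back: $w(s,t) = e^{-s}u(s,t)$.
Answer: $w(s, t) = 3 e^{-s} e^{-t} \sin(s) - 3 e^{-s} e^{-4 t} \sin(2 s) - 3 e^{-s} e^{-9 t} \sin(3 s)$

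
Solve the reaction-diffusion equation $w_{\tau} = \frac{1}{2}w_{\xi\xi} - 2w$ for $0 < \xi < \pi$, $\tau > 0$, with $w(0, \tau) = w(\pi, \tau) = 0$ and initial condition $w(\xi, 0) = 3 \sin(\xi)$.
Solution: Substitute $w = e^{-2\tau}u$, i.e. $u = e^{2\tau}w$.
By the product rule, $w_{\tau} = e^{-2\tau}(u_{\tau} - 2u)$, $w_{\xi\xi} = e^{-2\tau}u_{\xi\xi}$.
Substituting into the PDE and dividing by $e^{-2\tau}$: $u_{\tau} - 2u = \frac{1}{2}u_{\xi\xi} - 2u$.
The lower-order terms cancel, leaving the standard heat equation $u_{\tau} = \frac{1}{2}u_{\xi\xi}$.
Initial data for $u$: $u(\xi,0) = w(\xi,0) = 3 \sin(\xi)$. The boundary conditions carry over: $u(0,\tau) = u(\pi,\tau) = 0$.
Solve for $u$:
  Using separation of variables $u = X(\xi)T(\tau)$:
  Eigenfunctions: $\sin(n\xi)$, $n = 1, 2, 3, \ldots$
  General solution: $u(\xi, \tau) = \sum c_n \sin(n\xi) e^{-n^2 \tau/2}$
  Matching $u(\xi,0) = 3 \sin(\xi)$ term by term: $c_1=3$.
Hence $u(\xi,\tau) = 3 e^{-\tau/2} \sin(\xi)$.
Transform back: $w(\xi,\tau) = e^{-2\tau}u(\xi,\tau)$.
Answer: $w(\xi, \tau) = 3 e^{-5 \tau/2} \sin(\xi)$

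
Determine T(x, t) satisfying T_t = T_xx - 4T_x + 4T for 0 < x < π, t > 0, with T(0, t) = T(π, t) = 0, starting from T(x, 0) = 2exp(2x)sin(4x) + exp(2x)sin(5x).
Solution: Substitute T = exp(2x)u.
Then T_x = exp(2x)(u_x + 2u), T_xx = exp(2x)(u_xx + 4u_x + 4u), T_t = exp(2x)u_t; substituting and dividing by exp(2x), the lower-order terms cancel: u_t = u_xx (standard heat equation).
Data for u: u(x,0) = exp(-2x)T(x,0) = 2sin(4x) + sin(5x). The boundary conditions carry over: u(0,t) = u(π,t) = 0.
Separating variables: u = Σ c_n exp(-n²t) sin(nx). From u(x,0) = 2sin(4x) + sin(5x): c_4=2, c_5=1.
So u(x,t) = 2exp(-16t)sin(4x) + exp(-25t)sin(5x), and T(x,t) = exp(2x)u(x,t).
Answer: T(x, t) = 2exp(-16t)exp(2x)sin(4x) + exp(-25t)exp(2x)sin(5x)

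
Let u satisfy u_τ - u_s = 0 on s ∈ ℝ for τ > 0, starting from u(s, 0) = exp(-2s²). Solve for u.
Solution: By characteristics (ds/dτ = -1), u(s,τ) = f(s + τ) with f = u(·, 0).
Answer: u(s, τ) = exp(-2(s + τ)²)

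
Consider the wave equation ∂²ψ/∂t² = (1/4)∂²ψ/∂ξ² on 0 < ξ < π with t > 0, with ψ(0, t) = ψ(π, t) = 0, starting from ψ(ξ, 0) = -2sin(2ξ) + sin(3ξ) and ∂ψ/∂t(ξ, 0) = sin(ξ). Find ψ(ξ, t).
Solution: Separating variables: ψ = Σ [A_n cos(ω_n t) + B_n sin(ω_n t)] sin(nξ), ω_n = n/2. From ICs (B_n = velocity coefficient / ω_n): A_2=-2, A_3=1, B_1=2.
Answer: ψ(ξ, t) = 2sin(t/2)sin(ξ) - 2sin(2ξ)cos(t) + sin(3ξ)cos(3t/2)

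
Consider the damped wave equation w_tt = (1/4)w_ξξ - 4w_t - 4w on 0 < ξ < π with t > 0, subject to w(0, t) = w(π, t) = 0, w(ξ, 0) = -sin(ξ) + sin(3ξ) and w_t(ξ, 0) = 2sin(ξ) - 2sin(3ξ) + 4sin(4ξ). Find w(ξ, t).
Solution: Substitute w = exp(-2t)u, i.e. u = exp(2t)w.
By the product rule, w_t = exp(-2t)(u_t - 2u), w_tt = exp(-2t)(u_tt - 4u_t + 4u), w_ξξ = exp(-2t)u_ξξ.
Substituting into the PDE and dividing by exp(-2t): u_tt - 4u_t + 4u = (1/4)u_ξξ - 4(u_t - 2u) - 4u.
The lower-order terms cancel, leaving the standard wave equation u_tt = (1/4)u_ξξ.
Initial data for u: u(ξ,0) = w(ξ,0) = -sin(ξ) + sin(3ξ); u_t(ξ,0) = w_t(ξ,0) + 2w(ξ,0) = 4sin(4ξ). The boundary conditions carry over: u(0,t) = u(π,t) = 0.
Solve for u:
  Using separation of variables u = X(ξ)T(t):
  Eigenfunctions: sin(nξ), n = 1, 2, 3, ...
  General solution: u(ξ, t) = Σ [A_n cos(n t/2) + B_n sin(n t/2)] sin(nξ)
  From u(ξ,0) = -sin(ξ) + sin(3ξ): A_1=-1, A_3=1. From u_t(ξ,0) = 4sin(4ξ), using u_t(ξ,0) = Σ ω_n B_n sin(nξ) with ω_n = n/2: B_4 = 4/2 = 2.
Hence u(ξ,t) = 2sin(2t)sin(4ξ) - sin(ξ)cos(t/2) + sin(3ξ)cos(3t/2).
Transform back: w(ξ,t) = exp(-2t)u(ξ,t).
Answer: w(ξ, t) = 2exp(-2t)sin(2t)sin(4ξ) - exp(-2t)sin(ξ)cos(t/2) + exp(-2t)sin(3ξ)cos(3t/2)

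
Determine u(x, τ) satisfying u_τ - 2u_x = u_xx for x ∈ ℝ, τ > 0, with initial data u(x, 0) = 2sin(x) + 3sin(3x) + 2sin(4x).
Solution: Moving frame: η = x + 2τ, σ = τ, u = w(η,σ), so u_τ = w_σ + 2w_η and u_xx = w_ηη.
Hence u_τ - 2u_x = w_σ and the PDE becomes the heat equation w_σ = w_ηη on η ∈ ℝ.
Initial data: w(η,0) = u(η,0) = 2sin(η) + 3sin(3η) + 2sin(4η). Each mode sin(nη) decays as exp(-n²σ) on ℝ, so w(η,σ) = Σ c_n exp(-n²σ) sin(nη) with c_1=2, c_3=3, c_4=2: w(η,σ) = 2exp(-σ)sin(η) + 3exp(-9σ)sin(3η) + 2exp(-16σ)sin(4η).
Substituting back: u(x,τ) = w(x + 2τ, τ).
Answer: u(x, τ) = 2exp(-τ)sin(x + 2τ) + 3exp(-9τ)sin(3x + 6τ) + 2exp(-16τ)sin(4x + 8τ)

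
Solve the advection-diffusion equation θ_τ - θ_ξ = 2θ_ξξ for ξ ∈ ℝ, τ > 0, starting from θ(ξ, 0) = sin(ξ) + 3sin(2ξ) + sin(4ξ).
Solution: Change to a moving frame: let η = ξ + τ, σ = τ and write θ(ξ,τ) = u(η,σ).
By the chain rule θ_τ = u_σ + u_η, θ_ξ = u_η, θ_ξξ = u_ηη.
Then θ_τ - θ_ξ = u_σ: the advection term cancels and the PDE becomes the heat equation u_σ = 2u_ηη on η ∈ ℝ.
Initial data: u(η,0) = θ(η,0) = sin(η) + 3sin(2η) + sin(4η).
On η ∈ ℝ each mode satisfies (sin(nη))″ = -n² sin(nη), so exp(-2n²σ) sin(nη) solves the heat equation; by superposition u(η,σ) = Σ c_n exp(-2n²σ) sin(nη).
Reading off the coefficients: c_1=1, c_2=3, c_4=1, so u(η,σ) = exp(-2σ)sin(η) + 3exp(-8σ)sin(2η) + exp(-32σ)sin(4η).
Substituting back η = ξ + τ, σ = τ: θ(ξ,τ) = u(ξ + τ, τ).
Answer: θ(ξ, τ) = exp(-2τ)sin(ξ + τ) + 3exp(-8τ)sin(2ξ + 2τ) + exp(-32τ)sin(4ξ + 4τ)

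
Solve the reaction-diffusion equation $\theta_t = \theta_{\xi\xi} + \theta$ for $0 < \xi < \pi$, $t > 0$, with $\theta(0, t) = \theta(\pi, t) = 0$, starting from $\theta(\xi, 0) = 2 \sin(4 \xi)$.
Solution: Substitute $\theta = e^{t}u$.
Then $\theta_t = e^{t}(u_t + u)$, $\theta_{\xi\xi} = e^{t}u_{\xi\xi}$; substituting and dividing by $e^{t}$, the lower-order terms cancel: $u_t = u_{\xi\xi}$ (standard heat equation).
Data for $u$: $u(\xi,0) = \theta(\xi,0) = 2 \sin(4 \xi)$. The boundary conditions carry over: $u(0,t) = u(\pi,t) = 0$.
Separating variables: $u = \sum c_n e^{-n^2t} \sin(n\xi)$. From $u(\xi,0) = 2 \sin(4 \xi)$: $c_4=2$.
So $u(\xi,t) = 2 e^{-16 t} \sin(4 \xi)$, and $\theta(\xi,t) = e^{t}u(\xi,t)$.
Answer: $\theta(\xi, t) = 2 e^{-15 t} \sin(4 \xi)$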